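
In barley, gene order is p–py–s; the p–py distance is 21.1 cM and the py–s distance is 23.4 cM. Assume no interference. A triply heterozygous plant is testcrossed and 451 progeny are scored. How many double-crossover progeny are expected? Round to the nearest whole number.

Map distances give recombination frequencies of 0.211 and 0.234 for the two intervals.
With no interference, expected double-crossover frequency = 0.211 × 0.234 = 0.04937.
Expected number = 0.04937 × 451 = 22.27 ≈ 22.

22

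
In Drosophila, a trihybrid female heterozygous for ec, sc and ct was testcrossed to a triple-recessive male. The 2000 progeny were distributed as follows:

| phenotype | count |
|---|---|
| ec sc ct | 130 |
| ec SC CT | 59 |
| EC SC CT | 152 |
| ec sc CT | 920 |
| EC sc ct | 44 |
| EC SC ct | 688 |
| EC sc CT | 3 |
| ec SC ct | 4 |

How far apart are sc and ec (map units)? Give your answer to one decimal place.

The two most frequent reciprocal classes, ec sc CT and EC SC ct, are the parental types, so the F1 was ec sc CT / EC SC ct.
The two rarest classes, EC sc CT and ec SC ct, are the double crossovers. Comparing them with the parentals, only the ec allele has switched, so ec is the middle locus and the order is sc – ec – ct.
Crossovers in the sc–ec interval produce the single-crossover classes ec SC CT and EC sc ct (59 + 44 = 103) plus the double crossovers (7).
RF(sc–ec) = (103 + 7) / 2000 = 110/2000 = 0.0550 → 5.5 map units.

5.5 map units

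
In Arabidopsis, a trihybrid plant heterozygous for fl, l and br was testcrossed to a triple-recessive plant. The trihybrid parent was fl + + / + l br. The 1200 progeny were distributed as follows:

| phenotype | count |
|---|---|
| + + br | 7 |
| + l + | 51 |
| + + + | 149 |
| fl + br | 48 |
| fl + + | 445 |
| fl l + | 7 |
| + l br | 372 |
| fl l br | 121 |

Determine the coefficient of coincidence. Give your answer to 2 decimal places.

The two rarest classes, fl l + and + + br, are the double crossovers. Comparing them with the parentals, only the l allele has switched, so l is the middle locus and the order is br – l – fl.
br–l: (99 + 14)/1200 = 0.0942; l–fl: (270 + 14)/1200 = 0.2367.
Expected DCO frequency = 0.0942 × 0.2367 ≈ 0.02230; observed = 14/1200 ≈ 0.01167.
Coefficient of coincidence = 0.01167/0.02230 ≈ 0.52.

0.52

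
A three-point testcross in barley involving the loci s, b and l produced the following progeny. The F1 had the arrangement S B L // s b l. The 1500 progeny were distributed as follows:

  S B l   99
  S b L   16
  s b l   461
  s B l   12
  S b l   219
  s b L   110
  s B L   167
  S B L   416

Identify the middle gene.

b

The two rarest classes, S b L and s B l, are the double crossovers. Comparing them with the parentals, only the b allele has switched, so b is the middle locus and the order is s – b – l.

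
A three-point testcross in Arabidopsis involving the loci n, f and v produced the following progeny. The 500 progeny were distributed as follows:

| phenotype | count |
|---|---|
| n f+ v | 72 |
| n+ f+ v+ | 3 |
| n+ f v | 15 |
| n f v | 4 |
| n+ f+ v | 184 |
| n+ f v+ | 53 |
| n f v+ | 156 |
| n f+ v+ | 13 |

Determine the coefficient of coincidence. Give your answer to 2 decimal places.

0.76

The two most frequent reciprocal classes, n f v+ and n+ f+ v, are the parental types, so the F1 was n f v+ / n+ f+ v.
The two rarest classes, n f v and n+ f+ v+, are the double crossovers. Comparing them with the parentals, only the v allele has switched, so v is the middle locus and the order is n – v – f.
n–v: (125 + 7)/500 = 0.2640; v–f: (28 + 7)/500 = 0.0700.
Expected DCO frequency = 0.2640 × 0.0700 ≈ 0.01848; observed = 7/500 ≈ 0.01400.
Coefficient of coincidence = 0.01400/0.01848 ≈ 0.76.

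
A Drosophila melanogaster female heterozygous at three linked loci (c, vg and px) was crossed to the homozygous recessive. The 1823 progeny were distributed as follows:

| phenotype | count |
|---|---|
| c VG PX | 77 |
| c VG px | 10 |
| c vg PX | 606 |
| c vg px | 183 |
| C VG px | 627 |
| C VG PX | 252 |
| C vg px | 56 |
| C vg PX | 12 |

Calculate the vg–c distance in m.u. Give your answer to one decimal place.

The two most frequent reciprocal classes, c vg PX and C VG px, are the parental types, so the F1 was c vg PX / C VG px.
The two rarest classes, C vg PX and c VG px, are the double crossovers. Comparing them with the parentals, only the c allele has switched, so c is the middle locus and the order is vg – c – px.
Crossovers in the vg–c interval produce the single-crossover classes c VG PX and C vg px (77 + 56 = 133) plus the double crossovers (22).
RF(vg–c) = (133 + 22) / 1823 = 155/1823 = 0.0850 → 8.5 m.u.

8.5 m.u.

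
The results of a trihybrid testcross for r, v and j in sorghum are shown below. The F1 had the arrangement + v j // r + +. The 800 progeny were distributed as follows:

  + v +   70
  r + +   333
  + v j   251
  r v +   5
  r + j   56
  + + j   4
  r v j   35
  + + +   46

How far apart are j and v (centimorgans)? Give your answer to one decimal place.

The two rarest classes, + + j and r v +, are the double crossovers. Comparing them with the parentals, only the v allele has switched, so v is the middle locus and the order is r – v – j.
Crossovers in the v–j interval produce the single-crossover classes + v + and r + j (70 + 56 = 126) plus the double crossovers (9).
RF(v–j) = (126 + 9) / 800 = 135/800 = 0.1688 → 16.9 centimorgans.

16.9 centimorgans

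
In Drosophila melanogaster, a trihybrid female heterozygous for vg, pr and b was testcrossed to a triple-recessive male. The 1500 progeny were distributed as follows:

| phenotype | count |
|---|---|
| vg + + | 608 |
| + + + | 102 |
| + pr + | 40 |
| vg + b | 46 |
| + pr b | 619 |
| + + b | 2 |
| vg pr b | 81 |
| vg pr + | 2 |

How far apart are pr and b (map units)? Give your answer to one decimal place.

The two most frequent reciprocal classes, + pr b and vg + +, are the parental types, so the F1 was + pr b / vg + +.
The two rarest classes, + + b and vg pr +, are the double crossovers. Comparing them with the parentals, only the pr allele has switched, so pr is the middle locus and the order is vg – pr – b.
Crossovers in the pr–b interval produce the single-crossover classes + pr + and vg + b (40 + 46 = 86) plus the double crossovers (4).
RF(pr–b) = (86 + 4) / 1500 = 90/1500 = 0.0600 → 6.0 map units.

6.0 map units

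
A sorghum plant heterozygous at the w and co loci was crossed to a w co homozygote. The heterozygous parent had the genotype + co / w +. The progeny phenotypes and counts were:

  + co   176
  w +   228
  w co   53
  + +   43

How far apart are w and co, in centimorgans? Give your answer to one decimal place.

The recombinant classes are + + and w co: 43 + 53 = 96.
Recombination frequency = 96/500 = 0.1920 ≈ 19.2%, i.e. 19.2 centimorgans.

19.2 centimorgans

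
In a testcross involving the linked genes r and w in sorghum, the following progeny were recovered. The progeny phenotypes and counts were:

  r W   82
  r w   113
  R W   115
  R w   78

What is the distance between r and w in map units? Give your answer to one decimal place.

41.2 map units

The two most frequent classes, R W (115) and r w (113), are the parental types, so the F1 was R W / r w.
The recombinant classes are R w and r W: 78 + 82 = 160.
Recombination frequency = 160/388 = 0.4124 ≈ 41.2%, i.e. 41.2 map units.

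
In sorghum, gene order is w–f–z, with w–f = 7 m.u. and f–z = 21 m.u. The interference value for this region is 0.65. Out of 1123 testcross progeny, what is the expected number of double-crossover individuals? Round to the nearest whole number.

Map distances give recombination frequencies of 0.070 and 0.210 for the two intervals.
With interference 0.65 (so coincidence = 0.35), expected double-crossover frequency = 0.070 × 0.210 × 0.35 = 0.00515.
Expected number = 0.00515 × 1123 = 5.78 ≈ 6.

6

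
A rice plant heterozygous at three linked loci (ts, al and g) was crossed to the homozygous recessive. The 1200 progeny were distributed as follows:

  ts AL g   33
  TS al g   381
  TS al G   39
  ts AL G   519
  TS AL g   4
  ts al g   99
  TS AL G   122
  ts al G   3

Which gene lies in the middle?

al

The two most frequent reciprocal classes, ts AL G and TS al g, are the parental types, so the F1 was ts AL G / TS al g.
The two rarest classes, ts al G and TS AL g, are the double crossovers. Comparing them with the parentals, only the al allele has switched, so al is the middle locus and the order is g – al – ts.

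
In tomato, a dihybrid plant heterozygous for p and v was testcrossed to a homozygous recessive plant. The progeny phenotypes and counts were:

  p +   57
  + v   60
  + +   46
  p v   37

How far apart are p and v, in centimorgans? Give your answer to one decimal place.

41.5 centimorgans

The two most frequent classes, + v (60) and p + (57), are the parental types, so the F1 was + v / p +.
The recombinant classes are + + and p v: 46 + 37 = 83.
Recombination frequency = 83/200 = 0.4150 ≈ 41.5%, i.e. 41.5 centimorgans.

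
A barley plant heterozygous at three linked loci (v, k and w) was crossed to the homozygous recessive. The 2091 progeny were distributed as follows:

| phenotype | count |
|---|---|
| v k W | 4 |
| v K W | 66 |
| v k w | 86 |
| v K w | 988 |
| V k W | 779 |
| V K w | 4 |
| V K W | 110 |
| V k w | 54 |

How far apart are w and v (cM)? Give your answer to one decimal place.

6.1 cM

The two most frequent reciprocal classes, V k W and v K w, are the parental types, so the F1 was V k W / v K w.
The two rarest classes, v k W and V K w, are the double crossovers. Comparing them with the parentals, only the v allele has switched, so v is the middle locus and the order is w – v – k.
Crossovers in the w–v interval produce the single-crossover classes V k w and v K W (54 + 66 = 120) plus the double crossovers (8).
RF(w–v) = (120 + 8) / 2091 = 128/2091 = 0.0612 → 6.1 cM.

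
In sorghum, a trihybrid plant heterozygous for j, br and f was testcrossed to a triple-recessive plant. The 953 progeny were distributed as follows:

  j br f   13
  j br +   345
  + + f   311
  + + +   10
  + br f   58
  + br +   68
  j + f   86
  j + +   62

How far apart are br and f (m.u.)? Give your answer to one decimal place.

15.0 m.u.

The two most frequent reciprocal classes, j br + and + + f, are the parental types, so the F1 was j br + / + + f.
The two rarest classes, j br f and + + +, are the double crossovers. Comparing them with the parentals, only the f allele has switched, so f is the middle locus and the order is br – f – j.
Crossovers in the br–f interval produce the single-crossover classes j + + and + br f (62 + 58 = 120) plus the double crossovers (23).
RF(br–f) = (120 + 23) / 953 = 143/953 = 0.1501 → 15.0 m.u.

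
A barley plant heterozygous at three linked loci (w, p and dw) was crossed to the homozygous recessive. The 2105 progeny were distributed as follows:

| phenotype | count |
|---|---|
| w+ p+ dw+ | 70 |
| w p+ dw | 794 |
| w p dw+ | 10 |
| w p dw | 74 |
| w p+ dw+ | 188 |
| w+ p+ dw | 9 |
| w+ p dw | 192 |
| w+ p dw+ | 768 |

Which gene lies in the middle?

The two most frequent reciprocal classes, w+ p dw+ and w p+ dw, are the parental types, so the F1 was w+ p dw+ / w p+ dw.
The two rarest classes, w p dw+ and w+ p+ dw, are the double crossovers. Comparing them with the parentals, only the w allele has switched, so w is the middle locus and the order is p – w – dw.

w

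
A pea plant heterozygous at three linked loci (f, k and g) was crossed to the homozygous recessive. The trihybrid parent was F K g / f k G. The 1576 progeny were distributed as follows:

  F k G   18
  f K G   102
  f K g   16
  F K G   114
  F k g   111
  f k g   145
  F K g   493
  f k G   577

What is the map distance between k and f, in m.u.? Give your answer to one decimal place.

15.7 m.u.

The two rarest classes, f K g and F k G, are the double crossovers. Comparing them with the parentals, only the f allele has switched, so f is the middle locus and the order is g – f – k.
Crossovers in the f–k interval produce the single-crossover classes F k g and f K G (111 + 102 = 213) plus the double crossovers (34).
RF(f–k) = (213 + 34) / 1576 = 247/1576 = 0.1567 → 15.7 m.u.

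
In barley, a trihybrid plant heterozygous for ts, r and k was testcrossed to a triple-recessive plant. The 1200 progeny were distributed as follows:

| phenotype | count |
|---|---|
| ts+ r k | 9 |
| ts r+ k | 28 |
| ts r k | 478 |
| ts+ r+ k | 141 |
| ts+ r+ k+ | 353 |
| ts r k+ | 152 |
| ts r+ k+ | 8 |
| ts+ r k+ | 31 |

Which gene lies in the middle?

ts

The two most frequent reciprocal classes, ts r k and ts+ r+ k+, are the parental types, so the F1 was ts r k / ts+ r+ k+.
The two rarest classes, ts+ r k and ts r+ k+, are the double crossovers. Comparing them with the parentals, only the ts allele has switched, so ts is the middle locus and the order is k – ts – r.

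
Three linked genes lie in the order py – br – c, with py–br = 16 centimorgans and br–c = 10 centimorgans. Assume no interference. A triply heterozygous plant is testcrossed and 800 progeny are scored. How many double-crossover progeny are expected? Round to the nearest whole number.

13

Map distances give recombination frequencies of 0.160 and 0.100 for the two intervals.
With no interference, expected double-crossover frequency = 0.160 × 0.100 = 0.01600.
Expected number = 0.01600 × 800 = 12.80 ≈ 13.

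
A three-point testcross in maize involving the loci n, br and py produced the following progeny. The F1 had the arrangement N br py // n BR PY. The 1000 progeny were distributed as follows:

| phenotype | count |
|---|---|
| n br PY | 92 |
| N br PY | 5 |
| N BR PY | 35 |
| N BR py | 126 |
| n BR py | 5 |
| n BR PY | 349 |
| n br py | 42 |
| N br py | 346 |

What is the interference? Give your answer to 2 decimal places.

0.50

The two rarest classes, N br PY and n BR py, are the double crossovers. Comparing them with the parentals, only the py allele has switched, so py is the middle locus and the order is br – py – n.
br–py: (218 + 10)/1000 = 0.2280; py–n: (77 + 10)/1000 = 0.0870.
Expected DCO frequency = 0.2280 × 0.0870 ≈ 0.01984; observed = 10/1000 ≈ 0.01000.
Coefficient of coincidence = 0.01000/0.01984 ≈ 0.50; interference = 1 − 0.50 = 0.50.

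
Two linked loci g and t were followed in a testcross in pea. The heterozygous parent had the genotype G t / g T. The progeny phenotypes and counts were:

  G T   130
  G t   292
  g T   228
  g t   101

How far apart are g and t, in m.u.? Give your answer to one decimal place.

30.8 m.u.

The recombinant classes are G T and g t: 130 + 101 = 231.
Recombination frequency = 231/751 = 0.3076 ≈ 30.8%, i.e. 30.8 m.u.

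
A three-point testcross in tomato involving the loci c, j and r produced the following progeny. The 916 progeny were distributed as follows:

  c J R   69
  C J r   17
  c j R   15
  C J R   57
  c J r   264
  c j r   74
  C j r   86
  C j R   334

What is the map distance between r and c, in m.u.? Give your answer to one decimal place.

20.4 m.u.

The two most frequent reciprocal classes, C j R and c J r, are the parental types, so the F1 was C j R / c J r.
The two rarest classes, c j R and C J r, are the double crossovers. Comparing them with the parentals, only the c allele has switched, so c is the middle locus and the order is j – c – r.
Crossovers in the c–r interval produce the single-crossover classes C j r and c J R (86 + 69 = 155) plus the double crossovers (32).
RF(c–r) = (155 + 32) / 916 = 187/916 = 0.2041 → 20.4 m.u.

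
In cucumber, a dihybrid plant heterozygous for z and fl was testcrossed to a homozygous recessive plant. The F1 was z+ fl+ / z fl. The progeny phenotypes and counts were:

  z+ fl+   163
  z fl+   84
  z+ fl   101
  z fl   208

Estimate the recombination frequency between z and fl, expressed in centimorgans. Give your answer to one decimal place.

The recombinant classes are z+ fl and z fl+: 101 + 84 = 185.
Recombination frequency = 185/556 = 0.3327 ≈ 33.3%, i.e. 33.3 centimorgans.

33.3 centimorgans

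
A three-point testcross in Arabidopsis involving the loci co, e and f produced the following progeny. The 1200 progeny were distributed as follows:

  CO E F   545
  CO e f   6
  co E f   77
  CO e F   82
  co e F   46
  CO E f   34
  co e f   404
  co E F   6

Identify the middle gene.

co

The two most frequent reciprocal classes, CO E F and co e f, are the parental types, so the F1 was CO E F / co e f.
The two rarest classes, co E F and CO e f, are the double crossovers. Comparing them with the parentals, only the co allele has switched, so co is the middle locus and the order is f – co – e.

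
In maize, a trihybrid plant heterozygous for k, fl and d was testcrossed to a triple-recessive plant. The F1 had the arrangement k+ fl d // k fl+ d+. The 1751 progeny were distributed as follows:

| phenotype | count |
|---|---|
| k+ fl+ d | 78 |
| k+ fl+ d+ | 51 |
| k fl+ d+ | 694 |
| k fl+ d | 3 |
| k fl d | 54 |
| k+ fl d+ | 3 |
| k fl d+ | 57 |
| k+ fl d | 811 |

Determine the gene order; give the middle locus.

d

The two rarest classes, k+ fl d+ and k fl+ d, are the double crossovers. Comparing them with the parentals, only the d allele has switched, so d is the middle locus and the order is fl – d – k.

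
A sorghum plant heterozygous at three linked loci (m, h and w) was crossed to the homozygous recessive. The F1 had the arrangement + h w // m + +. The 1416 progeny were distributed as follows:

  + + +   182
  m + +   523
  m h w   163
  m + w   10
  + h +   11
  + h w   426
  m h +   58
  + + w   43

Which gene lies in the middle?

w

The two rarest classes, + h + and m + w, are the double crossovers. Comparing them with the parentals, only the w allele has switched, so w is the middle locus and the order is h – w – m.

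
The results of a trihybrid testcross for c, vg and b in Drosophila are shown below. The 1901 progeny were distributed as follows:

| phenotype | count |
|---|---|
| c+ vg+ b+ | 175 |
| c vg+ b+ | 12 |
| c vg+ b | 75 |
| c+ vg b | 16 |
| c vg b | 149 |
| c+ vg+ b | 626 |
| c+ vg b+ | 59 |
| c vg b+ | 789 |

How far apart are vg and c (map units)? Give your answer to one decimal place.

8.5 map units

The two most frequent reciprocal classes, c+ vg+ b and c vg b+, are the parental types, so the F1 was c+ vg+ b / c vg b+.
The two rarest classes, c+ vg b and c vg+ b+, are the double crossovers. Comparing them with the parentals, only the vg allele has switched, so vg is the middle locus and the order is c – vg – b.
Crossovers in the c–vg interval produce the single-crossover classes c vg+ b and c+ vg b+ (75 + 59 = 134) plus the double crossovers (28).
RF(c–vg) = (134 + 28) / 1901 = 162/1901 = 0.0852 → 8.5 map units.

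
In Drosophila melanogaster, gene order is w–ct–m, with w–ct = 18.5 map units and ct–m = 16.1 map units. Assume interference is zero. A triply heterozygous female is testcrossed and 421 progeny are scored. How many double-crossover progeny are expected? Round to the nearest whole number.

Map distances give recombination frequencies of 0.185 and 0.161 for the two intervals.
With no interference, expected double-crossover frequency = 0.185 × 0.161 = 0.02978.
Expected number = 0.02978 × 421 = 12.54 ≈ 13.

13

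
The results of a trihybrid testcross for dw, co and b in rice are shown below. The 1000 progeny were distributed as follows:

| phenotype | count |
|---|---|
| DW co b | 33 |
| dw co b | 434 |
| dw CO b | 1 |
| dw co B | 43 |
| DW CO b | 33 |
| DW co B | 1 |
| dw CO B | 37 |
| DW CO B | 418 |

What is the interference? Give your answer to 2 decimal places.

The two most frequent reciprocal classes, DW CO B and dw co b, are the parental types, so the F1 was DW CO B / dw co b.
The two rarest classes, DW co B and dw CO b, are the double crossovers. Comparing them with the parentals, only the co allele has switched, so co is the middle locus and the order is b – co – dw.
b–co: (76 + 2)/1000 = 0.0780; co–dw: (70 + 2)/1000 = 0.0720.
Expected DCO frequency = 0.0780 × 0.0720 ≈ 0.00562; observed = 2/1000 ≈ 0.00200.
Coefficient of coincidence = 0.00200/0.00562 ≈ 0.36; interference = 1 − 0.36 = 0.64.

0.64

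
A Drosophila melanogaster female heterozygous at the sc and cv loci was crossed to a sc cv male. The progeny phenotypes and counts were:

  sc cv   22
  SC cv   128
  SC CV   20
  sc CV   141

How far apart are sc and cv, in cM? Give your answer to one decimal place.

The two most frequent classes, SC cv (128) and sc CV (141), are the parental types, so the F1 was SC cv / sc CV.
The recombinant classes are SC CV and sc cv: 20 + 22 = 42.
Recombination frequency = 42/311 = 0.1350 ≈ 13.5%, i.e. 13.5 cM.

13.5 cM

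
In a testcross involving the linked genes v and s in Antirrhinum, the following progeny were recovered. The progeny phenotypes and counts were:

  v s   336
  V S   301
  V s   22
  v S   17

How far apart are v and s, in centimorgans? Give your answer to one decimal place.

5.8 centimorgans

The two most frequent classes, V S (301) and v s (336), are the parental types, so the F1 was V S / v s.
The recombinant classes are V s and v S: 22 + 17 = 39.
Recombination frequency = 39/676 = 0.0577 ≈ 5.8%, i.e. 5.8 centimorgans.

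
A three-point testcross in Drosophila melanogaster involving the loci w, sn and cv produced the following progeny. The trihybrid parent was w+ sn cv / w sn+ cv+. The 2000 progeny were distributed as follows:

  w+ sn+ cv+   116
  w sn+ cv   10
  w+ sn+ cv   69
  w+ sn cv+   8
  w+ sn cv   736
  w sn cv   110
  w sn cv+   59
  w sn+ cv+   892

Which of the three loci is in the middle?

cv

The two rarest classes, w+ sn cv+ and w sn+ cv, are the double crossovers. Comparing them with the parentals, only the cv allele has switched, so cv is the middle locus and the order is sn – cv – w.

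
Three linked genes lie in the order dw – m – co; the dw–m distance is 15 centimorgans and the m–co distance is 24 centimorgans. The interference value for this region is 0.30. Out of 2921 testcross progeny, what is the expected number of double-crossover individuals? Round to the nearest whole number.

74

Map distances give recombination frequencies of 0.150 and 0.240 for the two intervals.
With interference 0.30 (so coincidence = 0.70), expected double-crossover frequency = 0.150 × 0.240 × 0.70 = 0.02520.
Expected number = 0.02520 × 2921 = 73.61 ≈ 74.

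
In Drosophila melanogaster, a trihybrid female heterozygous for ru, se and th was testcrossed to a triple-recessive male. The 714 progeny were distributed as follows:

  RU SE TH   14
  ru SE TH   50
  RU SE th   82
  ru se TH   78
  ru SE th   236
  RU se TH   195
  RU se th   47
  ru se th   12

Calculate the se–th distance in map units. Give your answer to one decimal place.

The two most frequent reciprocal classes, ru SE th and RU se TH, are the parental types, so the F1 was ru SE th / RU se TH.
The two rarest classes, ru se th and RU SE TH, are the double crossovers. Comparing them with the parentals, only the se allele has switched, so se is the middle locus and the order is th – se – ru.
Crossovers in the th–se interval produce the single-crossover classes ru SE TH and RU se th (50 + 47 = 97) plus the double crossovers (26).
RF(th–se) = (97 + 26) / 714 = 123/714 = 0.1723 → 17.2 map units.

17.2 map units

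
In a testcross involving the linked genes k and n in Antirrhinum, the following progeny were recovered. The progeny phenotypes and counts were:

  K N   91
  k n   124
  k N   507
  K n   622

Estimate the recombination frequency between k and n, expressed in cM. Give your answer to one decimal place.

16.0 cM

The two most frequent classes, K n (622) and k N (507), are the parental types, so the F1 was K n / k N.
The recombinant classes are K N and k n: 91 + 124 = 215.
Recombination frequency = 215/1344 = 0.1600 ≈ 16.0%, i.e. 16.0 cM.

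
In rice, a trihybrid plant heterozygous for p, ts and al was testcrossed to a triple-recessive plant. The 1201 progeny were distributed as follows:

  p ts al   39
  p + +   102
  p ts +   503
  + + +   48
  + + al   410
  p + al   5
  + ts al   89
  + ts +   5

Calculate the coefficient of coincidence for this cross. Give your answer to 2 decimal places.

The two most frequent reciprocal classes, + + al and p ts +, are the parental types, so the F1 was + + al / p ts +.
The two rarest classes, p + al and + ts +, are the double crossovers. Comparing them with the parentals, only the p allele has switched, so p is the middle locus and the order is al – p – ts.
al–p: (87 + 10)/1201 = 0.0808; p–ts: (191 + 10)/1201 = 0.1674.
Expected DCO frequency = 0.0808 × 0.1674 ≈ 0.01353; observed = 10/1201 ≈ 0.00833.
Coefficient of coincidence = 0.00833/0.01353 ≈ 0.62.

0.62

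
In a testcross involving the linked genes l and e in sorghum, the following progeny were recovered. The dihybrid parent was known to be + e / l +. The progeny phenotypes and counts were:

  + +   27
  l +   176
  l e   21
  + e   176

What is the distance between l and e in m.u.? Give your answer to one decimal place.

12.0 m.u.

The recombinant classes are + + and l e: 27 + 21 = 48.
Recombination frequency = 48/400 = 0.1200 ≈ 12.0%, i.e. 12.0 m.u.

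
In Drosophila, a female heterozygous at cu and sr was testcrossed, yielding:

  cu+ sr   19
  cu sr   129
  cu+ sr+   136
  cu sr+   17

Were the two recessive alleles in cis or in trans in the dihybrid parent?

The two most frequent classes are cu+ sr+ (136) and cu sr (129); these are the parental (non-recombinant) types.
So the F1 carried cu+ sr+ on one chromosome and cu sr on the other — the recessive alleles are on the same chromosome (cis / coupling).

cis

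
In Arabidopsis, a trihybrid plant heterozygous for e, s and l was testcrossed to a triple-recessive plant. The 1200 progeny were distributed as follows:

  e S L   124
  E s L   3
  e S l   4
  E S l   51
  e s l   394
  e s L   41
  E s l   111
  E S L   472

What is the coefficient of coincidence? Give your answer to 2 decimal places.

The two most frequent reciprocal classes, e s l and E S L, are the parental types, so the F1 was e s l / E S L.
The two rarest classes, e S l and E s L, are the double crossovers. Comparing them with the parentals, only the s allele has switched, so s is the middle locus and the order is l – s – e.
l–s: (92 + 7)/1200 = 0.0825; s–e: (235 + 7)/1200 = 0.2017.
Expected DCO frequency = 0.0825 × 0.2017 ≈ 0.01664; observed = 7/1200 ≈ 0.00583.
Coefficient of coincidence = 0.00583/0.01664 ≈ 0.35.

0.35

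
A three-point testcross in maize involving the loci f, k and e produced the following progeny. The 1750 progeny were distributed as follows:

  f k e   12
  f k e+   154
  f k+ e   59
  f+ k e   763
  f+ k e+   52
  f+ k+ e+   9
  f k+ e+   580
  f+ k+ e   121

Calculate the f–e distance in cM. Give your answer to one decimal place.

The two most frequent reciprocal classes, f+ k e and f k+ e+, are the parental types, so the F1 was f+ k e / f k+ e+.
The two rarest classes, f k e and f+ k+ e+, are the double crossovers. Comparing them with the parentals, only the f allele has switched, so f is the middle locus and the order is e – f – k.
Crossovers in the e–f interval produce the single-crossover classes f+ k e+ and f k+ e (52 + 59 = 111) plus the double crossovers (21).
RF(e–f) = (111 + 21) / 1750 = 132/1750 = 0.0754 → 7.5 cM.

7.5 cM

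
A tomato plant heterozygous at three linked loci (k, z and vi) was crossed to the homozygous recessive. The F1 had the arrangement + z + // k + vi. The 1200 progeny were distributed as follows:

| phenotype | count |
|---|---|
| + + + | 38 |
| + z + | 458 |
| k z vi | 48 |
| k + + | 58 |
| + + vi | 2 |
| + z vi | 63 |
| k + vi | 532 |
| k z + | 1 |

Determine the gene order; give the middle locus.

k

The two rarest classes, k z + and + + vi, are the double crossovers. Comparing them with the parentals, only the k allele has switched, so k is the middle locus and the order is vi – k – z.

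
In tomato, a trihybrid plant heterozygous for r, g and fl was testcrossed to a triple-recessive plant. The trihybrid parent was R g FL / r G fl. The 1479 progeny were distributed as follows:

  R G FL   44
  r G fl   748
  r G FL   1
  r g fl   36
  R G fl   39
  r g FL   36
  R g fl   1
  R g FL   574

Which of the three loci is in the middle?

fl

The two rarest classes, R g fl and r G FL, are the double crossovers. Comparing them with the parentals, only the fl allele has switched, so fl is the middle locus and the order is r – fl – g.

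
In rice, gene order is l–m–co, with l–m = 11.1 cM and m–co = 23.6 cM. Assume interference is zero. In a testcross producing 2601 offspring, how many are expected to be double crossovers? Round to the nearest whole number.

Map distances give recombination frequencies of 0.111 and 0.236 for the two intervals.
With no interference, expected double-crossover frequency = 0.111 × 0.236 = 0.02620.
Expected number = 0.02620 × 2601 = 68.14 ≈ 68.

68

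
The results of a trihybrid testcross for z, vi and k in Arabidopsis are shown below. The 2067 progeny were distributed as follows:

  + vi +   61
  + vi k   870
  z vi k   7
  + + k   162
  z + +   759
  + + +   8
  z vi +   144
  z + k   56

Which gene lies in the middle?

The two most frequent reciprocal classes, + vi k and z + +, are the parental types, so the F1 was + vi k / z + +.
The two rarest classes, z vi k and + + +, are the double crossovers. Comparing them with the parentals, only the z allele has switched, so z is the middle locus and the order is vi – z – k.

z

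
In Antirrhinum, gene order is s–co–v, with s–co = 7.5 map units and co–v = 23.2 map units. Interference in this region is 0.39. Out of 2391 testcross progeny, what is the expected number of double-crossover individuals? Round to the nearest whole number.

25

Map distances give recombination frequencies of 0.075 and 0.232 for the two intervals.
With interference 0.39 (so coincidence = 0.61), expected double-crossover frequency = 0.075 × 0.232 × 0.61 = 0.01061.
Expected number = 0.01061 × 2391 = 25.38 ≈ 25.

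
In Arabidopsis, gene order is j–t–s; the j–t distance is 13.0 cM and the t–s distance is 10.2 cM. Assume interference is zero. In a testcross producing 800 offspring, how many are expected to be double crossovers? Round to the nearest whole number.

11

Map distances give recombination frequencies of 0.130 and 0.102 for the two intervals.
With no interference, expected double-crossover frequency = 0.130 × 0.102 = 0.01326.
Expected number = 0.01326 × 800 = 10.61 ≈ 11.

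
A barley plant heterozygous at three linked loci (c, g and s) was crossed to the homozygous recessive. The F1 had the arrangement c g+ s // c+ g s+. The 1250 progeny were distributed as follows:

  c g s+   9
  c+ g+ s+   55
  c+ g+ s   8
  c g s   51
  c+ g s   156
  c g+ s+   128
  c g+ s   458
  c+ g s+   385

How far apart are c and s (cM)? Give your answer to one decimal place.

24.1 cM

The two rarest classes, c+ g+ s and c g s+, are the double crossovers. Comparing them with the parentals, only the c allele has switched, so c is the middle locus and the order is g – c – s.
Crossovers in the c–s interval produce the single-crossover classes c g+ s+ and c+ g s (128 + 156 = 284) plus the double crossovers (17).
RF(c–s) = (284 + 17) / 1250 = 301/1250 = 0.2408 → 24.1 cM.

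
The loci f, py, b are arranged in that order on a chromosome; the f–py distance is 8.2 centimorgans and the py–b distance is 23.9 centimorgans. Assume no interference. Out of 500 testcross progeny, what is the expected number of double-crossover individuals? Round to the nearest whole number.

10

Map distances give recombination frequencies of 0.082 and 0.239 for the two intervals.
With no interference, expected double-crossover frequency = 0.082 × 0.239 = 0.01960.
Expected number = 0.01960 × 500 = 9.80 ≈ 10.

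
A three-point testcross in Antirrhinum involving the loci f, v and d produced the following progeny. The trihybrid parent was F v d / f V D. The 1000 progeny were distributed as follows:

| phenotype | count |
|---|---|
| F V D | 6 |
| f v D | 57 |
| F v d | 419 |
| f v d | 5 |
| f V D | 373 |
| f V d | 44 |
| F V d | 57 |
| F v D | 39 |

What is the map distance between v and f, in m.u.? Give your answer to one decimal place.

12.5 m.u.

The two rarest classes, f v d and F V D, are the double crossovers. Comparing them with the parentals, only the f allele has switched, so f is the middle locus and the order is d – f – v.
Crossovers in the f–v interval produce the single-crossover classes F V d and f v D (57 + 57 = 114) plus the double crossovers (11).
RF(f–v) = (114 + 11) / 1000 = 125/1000 = 0.1250 → 12.5 m.u.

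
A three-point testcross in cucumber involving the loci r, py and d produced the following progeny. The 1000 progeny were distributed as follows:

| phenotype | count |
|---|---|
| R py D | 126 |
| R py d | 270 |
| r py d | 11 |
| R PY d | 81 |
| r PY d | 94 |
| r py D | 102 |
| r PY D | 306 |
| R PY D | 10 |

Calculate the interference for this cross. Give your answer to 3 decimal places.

The two most frequent reciprocal classes, r PY D and R py d, are the parental types, so the F1 was r PY D / R py d.
The two rarest classes, R PY D and r py d, are the double crossovers. Comparing them with the parentals, only the r allele has switched, so r is the middle locus and the order is d – r – py.
d–r: (220 + 21)/1000 = 0.2410; r–py: (183 + 21)/1000 = 0.2040.
Expected DCO frequency = 0.2410 × 0.2040 ≈ 0.04916; observed = 21/1000 ≈ 0.02100.
Coefficient of coincidence = 0.02100/0.04916 ≈ 0.427; interference = 1 − 0.427 = 0.573.

0.573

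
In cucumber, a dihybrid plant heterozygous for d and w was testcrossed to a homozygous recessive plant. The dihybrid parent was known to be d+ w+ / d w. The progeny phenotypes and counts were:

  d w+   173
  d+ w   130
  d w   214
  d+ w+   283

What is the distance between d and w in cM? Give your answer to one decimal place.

37.9 cM

The recombinant classes are d+ w and d w+: 130 + 173 = 303.
Recombination frequency = 303/800 = 0.3787 ≈ 37.9%, i.e. 37.9 cM.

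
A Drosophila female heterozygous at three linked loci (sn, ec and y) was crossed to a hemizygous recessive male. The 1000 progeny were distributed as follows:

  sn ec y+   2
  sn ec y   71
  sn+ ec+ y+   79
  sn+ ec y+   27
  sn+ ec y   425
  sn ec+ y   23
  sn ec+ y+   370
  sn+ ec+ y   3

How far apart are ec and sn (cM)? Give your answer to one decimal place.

15.5 cM

The two most frequent reciprocal classes, sn ec+ y+ and sn+ ec y, are the parental types, so the F1 was sn ec+ y+ / sn+ ec y.
The two rarest classes, sn ec y+ and sn+ ec+ y, are the double crossovers. Comparing them with the parentals, only the ec allele has switched, so ec is the middle locus and the order is y – ec – sn.
Crossovers in the ec–sn interval produce the single-crossover classes sn+ ec+ y+ and sn ec y (79 + 71 = 150) plus the double crossovers (5).
RF(ec–sn) = (150 + 5) / 1000 = 155/1000 = 0.1550 → 15.5 cM.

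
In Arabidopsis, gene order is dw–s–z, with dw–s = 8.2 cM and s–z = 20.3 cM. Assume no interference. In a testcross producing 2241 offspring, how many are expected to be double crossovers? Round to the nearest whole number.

37

Map distances give recombination frequencies of 0.082 and 0.203 for the two intervals.
With no interference, expected double-crossover frequency = 0.082 × 0.203 = 0.01665.
Expected number = 0.01665 × 2241 = 37.30 ≈ 37.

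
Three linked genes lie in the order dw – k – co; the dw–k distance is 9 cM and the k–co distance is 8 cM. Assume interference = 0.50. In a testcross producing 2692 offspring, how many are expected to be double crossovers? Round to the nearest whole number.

Map distances give recombination frequencies of 0.090 and 0.080 for the two intervals.
With interference 0.50 (so coincidence = 0.50), expected double-crossover frequency = 0.090 × 0.080 × 0.50 = 0.00360.
Expected number = 0.00360 × 2692 = 9.69 ≈ 10.

10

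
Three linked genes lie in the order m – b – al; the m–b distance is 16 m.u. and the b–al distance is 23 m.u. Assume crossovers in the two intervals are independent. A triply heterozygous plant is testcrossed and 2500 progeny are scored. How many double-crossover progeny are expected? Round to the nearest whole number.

Map distances give recombination frequencies of 0.160 and 0.230 for the two intervals.
With no interference, expected double-crossover frequency = 0.160 × 0.230 = 0.03680.
Expected number = 0.03680 × 2500 = 92.00 ≈ 92.

92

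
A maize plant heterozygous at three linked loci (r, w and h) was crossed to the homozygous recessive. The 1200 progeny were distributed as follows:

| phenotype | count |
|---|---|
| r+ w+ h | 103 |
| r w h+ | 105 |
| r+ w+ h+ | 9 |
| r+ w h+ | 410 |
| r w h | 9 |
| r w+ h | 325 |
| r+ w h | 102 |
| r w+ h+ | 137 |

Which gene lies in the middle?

The two most frequent reciprocal classes, r+ w h+ and r w+ h, are the parental types, so the F1 was r+ w h+ / r w+ h.
The two rarest classes, r+ w+ h+ and r w h, are the double crossovers. Comparing them with the parentals, only the w allele has switched, so w is the middle locus and the order is r – w – h.

w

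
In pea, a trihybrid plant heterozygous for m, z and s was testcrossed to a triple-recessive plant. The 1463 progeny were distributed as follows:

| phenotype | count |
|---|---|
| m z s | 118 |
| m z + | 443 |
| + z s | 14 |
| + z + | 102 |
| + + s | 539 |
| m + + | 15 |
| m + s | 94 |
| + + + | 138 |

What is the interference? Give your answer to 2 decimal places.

0.34

The two most frequent reciprocal classes, m z + and + + s, are the parental types, so the F1 was m z + / + + s.
The two rarest classes, m + + and + z s, are the double crossovers. Comparing them with the parentals, only the z allele has switched, so z is the middle locus and the order is m – z – s.
m–z: (196 + 29)/1463 = 0.1538; z–s: (256 + 29)/1463 = 0.1948.
Expected DCO frequency = 0.1538 × 0.1948 ≈ 0.02996; observed = 29/1463 ≈ 0.01982.
Coefficient of coincidence = 0.01982/0.02996 ≈ 0.66; interference = 1 − 0.66 = 0.34.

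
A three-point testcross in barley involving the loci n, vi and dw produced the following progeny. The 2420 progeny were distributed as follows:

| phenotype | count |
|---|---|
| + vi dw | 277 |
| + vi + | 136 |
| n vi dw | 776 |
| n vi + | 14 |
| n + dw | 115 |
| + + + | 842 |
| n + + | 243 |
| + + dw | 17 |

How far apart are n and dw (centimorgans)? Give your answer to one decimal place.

The two most frequent reciprocal classes, n vi dw and + + +, are the parental types, so the F1 was n vi dw / + + +.
The two rarest classes, n vi + and + + dw, are the double crossovers. Comparing them with the parentals, only the dw allele has switched, so dw is the middle locus and the order is n – dw – vi.
Crossovers in the n–dw interval produce the single-crossover classes + vi dw and n + + (277 + 243 = 520) plus the double crossovers (31).
RF(n–dw) = (520 + 31) / 2420 = 551/2420 = 0.2277 → 22.8 centimorgans.

22.8 centimorgans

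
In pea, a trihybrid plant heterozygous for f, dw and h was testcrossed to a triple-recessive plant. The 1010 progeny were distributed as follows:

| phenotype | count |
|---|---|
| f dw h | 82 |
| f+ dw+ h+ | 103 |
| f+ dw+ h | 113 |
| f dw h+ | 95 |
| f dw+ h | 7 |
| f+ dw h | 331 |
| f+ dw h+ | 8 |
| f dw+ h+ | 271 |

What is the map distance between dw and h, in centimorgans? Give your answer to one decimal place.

22.1 centimorgans

The two most frequent reciprocal classes, f+ dw h and f dw+ h+, are the parental types, so the F1 was f+ dw h / f dw+ h+.
The two rarest classes, f+ dw h+ and f dw+ h, are the double crossovers. Comparing them with the parentals, only the h allele has switched, so h is the middle locus and the order is dw – h – f.
Crossovers in the dw–h interval produce the single-crossover classes f+ dw+ h and f dw h+ (113 + 95 = 208) plus the double crossovers (15).
RF(dw–h) = (208 + 15) / 1010 = 223/1010 = 0.2208 → 22.1 centimorgans.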